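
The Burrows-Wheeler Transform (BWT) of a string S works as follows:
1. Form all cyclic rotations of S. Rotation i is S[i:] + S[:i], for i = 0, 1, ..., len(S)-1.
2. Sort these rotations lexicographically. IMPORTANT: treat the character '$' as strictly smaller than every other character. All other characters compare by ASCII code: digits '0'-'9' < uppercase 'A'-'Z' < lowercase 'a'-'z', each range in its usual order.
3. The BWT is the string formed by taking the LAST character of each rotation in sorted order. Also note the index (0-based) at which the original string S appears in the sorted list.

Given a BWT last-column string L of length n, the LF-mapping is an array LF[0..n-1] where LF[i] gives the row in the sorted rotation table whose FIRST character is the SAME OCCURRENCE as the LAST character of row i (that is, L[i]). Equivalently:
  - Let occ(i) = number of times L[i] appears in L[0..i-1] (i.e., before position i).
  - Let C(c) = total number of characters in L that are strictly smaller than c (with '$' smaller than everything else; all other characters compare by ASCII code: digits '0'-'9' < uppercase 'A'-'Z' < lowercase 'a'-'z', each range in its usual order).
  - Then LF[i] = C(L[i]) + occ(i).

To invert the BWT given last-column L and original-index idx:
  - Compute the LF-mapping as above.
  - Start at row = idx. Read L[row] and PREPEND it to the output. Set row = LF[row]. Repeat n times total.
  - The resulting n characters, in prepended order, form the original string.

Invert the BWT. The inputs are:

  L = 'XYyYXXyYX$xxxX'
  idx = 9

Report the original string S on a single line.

Answer: xxxyXXYYXXyYX$

Derivation:
LF mapping: 1 6 12 7 2 3 13 8 4 0 9 10 11 5
Walk LF starting at row 9, prepending L[row]:
  step 1: row=9, L[9]='$', prepend. Next row=LF[9]=0
  step 2: row=0, L[0]='X', prepend. Next row=LF[0]=1
  step 3: row=1, L[1]='Y', prepend. Next row=LF[1]=6
  step 4: row=6, L[6]='y', prepend. Next row=LF[6]=13
  step 5: row=13, L[13]='X', prepend. Next row=LF[13]=5
  step 6: row=5, L[5]='X', prepend. Next row=LF[5]=3
  step 7: row=3, L[3]='Y', prepend. Next row=LF[3]=7
  step 8: row=7, L[7]='Y', prepend. Next row=LF[7]=8
  step 9: row=8, L[8]='X', prepend. Next row=LF[8]=4
  step 10: row=4, L[4]='X', prepend. Next row=LF[4]=2
  step 11: row=2, L[2]='y', prepend. Next row=LF[2]=12
  step 12: row=12, L[12]='x', prepend. Next row=LF[12]=11
  step 13: row=11, L[11]='x', prepend. Next row=LF[11]=10
  step 14: row=10, L[10]='x', prepend. Next row=LF[10]=9
Reversed output: xxxyXXYYXXyYX$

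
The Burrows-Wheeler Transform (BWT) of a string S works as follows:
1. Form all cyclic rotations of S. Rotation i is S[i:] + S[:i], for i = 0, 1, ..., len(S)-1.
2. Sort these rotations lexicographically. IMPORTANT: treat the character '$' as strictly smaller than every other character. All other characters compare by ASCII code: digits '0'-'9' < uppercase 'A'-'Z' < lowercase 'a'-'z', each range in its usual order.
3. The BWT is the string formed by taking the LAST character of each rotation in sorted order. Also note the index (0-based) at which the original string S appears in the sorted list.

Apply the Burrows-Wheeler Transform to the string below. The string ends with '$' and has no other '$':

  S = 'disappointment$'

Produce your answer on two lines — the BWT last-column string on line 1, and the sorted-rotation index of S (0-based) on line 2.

All 15 rotations (rotation i = S[i:]+S[:i]):
  rot[0] = disappointment$
  rot[1] = isappointment$d
  rot[2] = sappointment$di
  rot[3] = appointment$dis
  rot[4] = ppointment$disa
  rot[5] = pointment$disap
  rot[6] = ointment$disapp
  rot[7] = intment$disappo
  rot[8] = ntment$disappoi
  rot[9] = tment$disappoin
  rot[10] = ment$disappoint
  rot[11] = ent$disappointm
  rot[12] = nt$disappointme
  rot[13] = t$disappointmen
  rot[14] = $disappointment
Sorted (with $ < everything):
  sorted[0] = $disappointment  (last char: 't')
  sorted[1] = appointment$dis  (last char: 's')
  sorted[2] = disappointment$  (last char: '$')
  sorted[3] = ent$disappointm  (last char: 'm')
  sorted[4] = intment$disappo  (last char: 'o')
  sorted[5] = isappointment$d  (last char: 'd')
  sorted[6] = ment$disappoint  (last char: 't')
  sorted[7] = nt$disappointme  (last char: 'e')
  sorted[8] = ntment$disappoi  (last char: 'i')
  sorted[9] = ointment$disapp  (last char: 'p')
  sorted[10] = pointment$disap  (last char: 'p')
  sorted[11] = ppointment$disa  (last char: 'a')
  sorted[12] = sappointment$di  (last char: 'i')
  sorted[13] = t$disappointmen  (last char: 'n')
  sorted[14] = tment$disappoin  (last char: 'n')
Last column: ts$modteippainn
Original string S is at sorted index 2

Answer: ts$modteippainn
2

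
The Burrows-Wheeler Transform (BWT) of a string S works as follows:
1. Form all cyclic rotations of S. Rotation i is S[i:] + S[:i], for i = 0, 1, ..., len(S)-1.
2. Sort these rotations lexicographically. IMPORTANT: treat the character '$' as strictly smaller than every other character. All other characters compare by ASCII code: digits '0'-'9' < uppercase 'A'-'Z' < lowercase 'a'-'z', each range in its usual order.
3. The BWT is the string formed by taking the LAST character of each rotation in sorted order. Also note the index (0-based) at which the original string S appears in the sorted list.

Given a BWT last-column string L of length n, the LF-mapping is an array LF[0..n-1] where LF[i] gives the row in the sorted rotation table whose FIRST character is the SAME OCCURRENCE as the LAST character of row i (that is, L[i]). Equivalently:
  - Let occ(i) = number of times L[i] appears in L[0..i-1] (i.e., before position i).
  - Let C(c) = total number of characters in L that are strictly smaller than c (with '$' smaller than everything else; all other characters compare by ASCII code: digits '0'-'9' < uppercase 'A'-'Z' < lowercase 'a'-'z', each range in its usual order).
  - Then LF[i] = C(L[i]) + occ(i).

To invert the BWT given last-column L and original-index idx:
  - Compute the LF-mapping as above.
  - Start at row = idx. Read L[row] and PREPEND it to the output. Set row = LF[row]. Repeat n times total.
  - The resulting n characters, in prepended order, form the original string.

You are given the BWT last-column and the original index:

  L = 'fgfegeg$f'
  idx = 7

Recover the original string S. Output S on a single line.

LF mapping: 3 6 4 1 7 2 8 0 5
Walk LF starting at row 7, prepending L[row]:
  step 1: row=7, L[7]='$', prepend. Next row=LF[7]=0
  step 2: row=0, L[0]='f', prepend. Next row=LF[0]=3
  step 3: row=3, L[3]='e', prepend. Next row=LF[3]=1
  step 4: row=1, L[1]='g', prepend. Next row=LF[1]=6
  step 5: row=6, L[6]='g', prepend. Next row=LF[6]=8
  step 6: row=8, L[8]='f', prepend. Next row=LF[8]=5
  step 7: row=5, L[5]='e', prepend. Next row=LF[5]=2
  step 8: row=2, L[2]='f', prepend. Next row=LF[2]=4
  step 9: row=4, L[4]='g', prepend. Next row=LF[4]=7
Reversed output: gfefggef$

Answer: gfefggef$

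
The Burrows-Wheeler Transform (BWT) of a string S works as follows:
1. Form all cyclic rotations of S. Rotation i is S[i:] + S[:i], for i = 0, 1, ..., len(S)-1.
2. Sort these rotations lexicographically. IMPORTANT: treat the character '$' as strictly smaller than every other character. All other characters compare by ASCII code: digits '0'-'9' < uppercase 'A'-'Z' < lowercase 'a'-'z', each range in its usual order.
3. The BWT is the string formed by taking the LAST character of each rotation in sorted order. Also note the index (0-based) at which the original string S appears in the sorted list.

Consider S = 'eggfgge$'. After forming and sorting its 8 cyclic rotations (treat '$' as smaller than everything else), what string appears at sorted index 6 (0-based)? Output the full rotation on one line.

All 8 rotations (rotation i = S[i:]+S[:i]):
  rot[0] = eggfgge$
  rot[1] = ggfgge$e
  rot[2] = gfgge$eg
  rot[3] = fgge$egg
  rot[4] = gge$eggf
  rot[5] = ge$eggfg
  rot[6] = e$eggfgg
  rot[7] = $eggfgge
Sorted (with $ < everything):
  sorted[0] = $eggfgge
  sorted[1] = e$eggfgg
  sorted[2] = eggfgge$
  sorted[3] = fgge$egg
  sorted[4] = ge$eggfg
  sorted[5] = gfgge$eg
  sorted[6] = gge$eggf
  sorted[7] = ggfgge$e
sorted[6] = gge$eggf

Answer: gge$eggf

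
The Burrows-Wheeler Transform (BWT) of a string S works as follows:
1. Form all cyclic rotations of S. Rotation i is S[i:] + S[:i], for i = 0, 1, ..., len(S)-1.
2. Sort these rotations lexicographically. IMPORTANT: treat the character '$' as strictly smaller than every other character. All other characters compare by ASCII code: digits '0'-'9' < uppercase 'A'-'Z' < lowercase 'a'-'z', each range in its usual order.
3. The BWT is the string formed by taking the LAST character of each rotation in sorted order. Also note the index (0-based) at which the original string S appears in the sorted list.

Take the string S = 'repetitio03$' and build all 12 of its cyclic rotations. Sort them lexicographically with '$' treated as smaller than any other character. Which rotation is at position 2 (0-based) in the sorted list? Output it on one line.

All 12 rotations (rotation i = S[i:]+S[:i]):
  rot[0] = repetitio03$
  rot[1] = epetitio03$r
  rot[2] = petitio03$re
  rot[3] = etitio03$rep
  rot[4] = titio03$repe
  rot[5] = itio03$repet
  rot[6] = tio03$repeti
  rot[7] = io03$repetit
  rot[8] = o03$repetiti
  rot[9] = 03$repetitio
  rot[10] = 3$repetitio0
  rot[11] = $repetitio03
Sorted (with $ < everything):
  sorted[0] = $repetitio03
  sorted[1] = 03$repetitio
  sorted[2] = 3$repetitio0
  sorted[3] = epetitio03$r
  sorted[4] = etitio03$rep
  sorted[5] = io03$repetit
  sorted[6] = itio03$repet
  sorted[7] = o03$repetiti
  sorted[8] = petitio03$re
  sorted[9] = repetitio03$
  sorted[10] = tio03$repeti
  sorted[11] = titio03$repe
sorted[2] = 3$repetitio0

Answer: 3$repetitio0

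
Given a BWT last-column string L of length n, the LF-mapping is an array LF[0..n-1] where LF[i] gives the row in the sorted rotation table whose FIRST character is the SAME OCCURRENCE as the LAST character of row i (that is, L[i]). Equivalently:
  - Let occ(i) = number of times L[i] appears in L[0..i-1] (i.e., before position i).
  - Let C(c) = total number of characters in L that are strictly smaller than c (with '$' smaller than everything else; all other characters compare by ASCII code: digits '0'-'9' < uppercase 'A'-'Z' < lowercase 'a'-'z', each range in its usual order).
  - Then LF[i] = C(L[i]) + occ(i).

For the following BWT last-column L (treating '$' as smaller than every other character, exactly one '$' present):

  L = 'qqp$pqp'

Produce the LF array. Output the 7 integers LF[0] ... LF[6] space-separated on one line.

Answer: 4 5 1 0 2 6 3

Derivation:
Char counts: '$':1, 'p':3, 'q':3
C (first-col start): C('$')=0, C('p')=1, C('q')=4
L[0]='q': occ=0, LF[0]=C('q')+0=4+0=4
L[1]='q': occ=1, LF[1]=C('q')+1=4+1=5
L[2]='p': occ=0, LF[2]=C('p')+0=1+0=1
L[3]='$': occ=0, LF[3]=C('$')+0=0+0=0
L[4]='p': occ=1, LF[4]=C('p')+1=1+1=2
L[5]='q': occ=2, LF[5]=C('q')+2=4+2=6
L[6]='p': occ=2, LF[6]=C('p')+2=1+2=3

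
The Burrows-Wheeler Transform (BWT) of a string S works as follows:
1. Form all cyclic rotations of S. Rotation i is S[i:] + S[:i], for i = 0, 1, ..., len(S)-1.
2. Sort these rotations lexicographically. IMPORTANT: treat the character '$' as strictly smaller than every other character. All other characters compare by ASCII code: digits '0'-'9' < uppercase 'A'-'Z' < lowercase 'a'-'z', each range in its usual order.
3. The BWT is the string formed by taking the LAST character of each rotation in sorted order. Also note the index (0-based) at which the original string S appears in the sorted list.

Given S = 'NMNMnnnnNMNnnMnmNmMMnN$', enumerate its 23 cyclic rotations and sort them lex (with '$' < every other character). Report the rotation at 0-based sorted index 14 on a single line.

All 23 rotations (rotation i = S[i:]+S[:i]):
  rot[0] = NMNMnnnnNMNnnMnmNmMMnN$
  rot[1] = MNMnnnnNMNnnMnmNmMMnN$N
  rot[2] = NMnnnnNMNnnMnmNmMMnN$NM
  rot[3] = MnnnnNMNnnMnmNmMMnN$NMN
  rot[4] = nnnnNMNnnMnmNmMMnN$NMNM
  rot[5] = nnnNMNnnMnmNmMMnN$NMNMn
  rot[6] = nnNMNnnMnmNmMMnN$NMNMnn
  rot[7] = nNMNnnMnmNmMMnN$NMNMnnn
  rot[8] = NMNnnMnmNmMMnN$NMNMnnnn
  rot[9] = MNnnMnmNmMMnN$NMNMnnnnN
  rot[10] = NnnMnmNmMMnN$NMNMnnnnNM
  rot[11] = nnMnmNmMMnN$NMNMnnnnNMN
  rot[12] = nMnmNmMMnN$NMNMnnnnNMNn
  rot[13] = MnmNmMMnN$NMNMnnnnNMNnn
  rot[14] = nmNmMMnN$NMNMnnnnNMNnnM
  rot[15] = mNmMMnN$NMNMnnnnNMNnnMn
  rot[16] = NmMMnN$NMNMnnnnNMNnnMnm
  rot[17] = mMMnN$NMNMnnnnNMNnnMnmN
  rot[18] = MMnN$NMNMnnnnNMNnnMnmNm
  rot[19] = MnN$NMNMnnnnNMNnnMnmNmM
  rot[20] = nN$NMNMnnnnNMNnnMnmNmMM
  rot[21] = N$NMNMnnnnNMNnnMnmNmMMn
  rot[22] = $NMNMnnnnNMNnnMnmNmMMnN
Sorted (with $ < everything):
  sorted[0] = $NMNMnnnnNMNnnMnmNmMMnN
  sorted[1] = MMnN$NMNMnnnnNMNnnMnmNm
  sorted[2] = MNMnnnnNMNnnMnmNmMMnN$N
  sorted[3] = MNnnMnmNmMMnN$NMNMnnnnN
  sorted[4] = MnN$NMNMnnnnNMNnnMnmNmM
  sorted[5] = MnmNmMMnN$NMNMnnnnNMNnn
  sorted[6] = MnnnnNMNnnMnmNmMMnN$NMN
  sorted[7] = N$NMNMnnnnNMNnnMnmNmMMn
  sorted[8] = NMNMnnnnNMNnnMnmNmMMnN$
  sorted[9] = NMNnnMnmNmMMnN$NMNMnnnn
  sorted[10] = NMnnnnNMNnnMnmNmMMnN$NM
  sorted[11] = NmMMnN$NMNMnnnnNMNnnMnm
  sorted[12] = NnnMnmNmMMnN$NMNMnnnnNM
  sorted[13] = mMMnN$NMNMnnnnNMNnnMnmN
  sorted[14] = mNmMMnN$NMNMnnnnNMNnnMn
  sorted[15] = nMnmNmMMnN$NMNMnnnnNMNn
  sorted[16] = nN$NMNMnnnnNMNnnMnmNmMM
  sorted[17] = nNMNnnMnmNmMMnN$NMNMnnn
  sorted[18] = nmNmMMnN$NMNMnnnnNMNnnM
  sorted[19] = nnMnmNmMMnN$NMNMnnnnNMN
  sorted[20] = nnNMNnnMnmNmMMnN$NMNMnn
  sorted[21] = nnnNMNnnMnmNmMMnN$NMNMn
  sorted[22] = nnnnNMNnnMnmNmMMnN$NMNM
sorted[14] = mNmMMnN$NMNMnnnnNMNnnMn

Answer: mNmMMnN$NMNMnnnnNMNnnMn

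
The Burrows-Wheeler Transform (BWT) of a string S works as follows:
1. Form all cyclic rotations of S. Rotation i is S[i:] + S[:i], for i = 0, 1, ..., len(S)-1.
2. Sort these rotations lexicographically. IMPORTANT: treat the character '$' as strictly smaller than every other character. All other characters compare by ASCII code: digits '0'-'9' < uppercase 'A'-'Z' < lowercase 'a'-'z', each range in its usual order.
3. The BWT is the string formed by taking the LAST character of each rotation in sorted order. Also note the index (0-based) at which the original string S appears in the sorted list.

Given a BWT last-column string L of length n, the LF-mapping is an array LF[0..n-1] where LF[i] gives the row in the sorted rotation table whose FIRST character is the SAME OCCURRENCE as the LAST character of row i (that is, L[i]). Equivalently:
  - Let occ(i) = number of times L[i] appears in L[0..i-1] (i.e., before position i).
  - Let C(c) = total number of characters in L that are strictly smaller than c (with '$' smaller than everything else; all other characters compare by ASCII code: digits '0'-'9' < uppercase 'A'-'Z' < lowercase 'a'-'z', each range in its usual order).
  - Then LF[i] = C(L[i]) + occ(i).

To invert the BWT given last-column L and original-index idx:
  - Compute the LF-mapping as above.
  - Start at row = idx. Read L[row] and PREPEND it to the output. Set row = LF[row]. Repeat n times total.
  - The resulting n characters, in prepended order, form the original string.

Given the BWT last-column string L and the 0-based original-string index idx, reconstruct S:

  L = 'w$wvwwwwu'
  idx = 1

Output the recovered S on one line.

Answer: uwwwwwvw$

Derivation:
LF mapping: 3 0 4 2 5 6 7 8 1
Walk LF starting at row 1, prepending L[row]:
  step 1: row=1, L[1]='$', prepend. Next row=LF[1]=0
  step 2: row=0, L[0]='w', prepend. Next row=LF[0]=3
  step 3: row=3, L[3]='v', prepend. Next row=LF[3]=2
  step 4: row=2, L[2]='w', prepend. Next row=LF[2]=4
  step 5: row=4, L[4]='w', prepend. Next row=LF[4]=5
  step 6: row=5, L[5]='w', prepend. Next row=LF[5]=6
  step 7: row=6, L[6]='w', prepend. Next row=LF[6]=7
  step 8: row=7, L[7]='w', prepend. Next row=LF[7]=8
  step 9: row=8, L[8]='u', prepend. Next row=LF[8]=1
Reversed output: uwwwwwvw$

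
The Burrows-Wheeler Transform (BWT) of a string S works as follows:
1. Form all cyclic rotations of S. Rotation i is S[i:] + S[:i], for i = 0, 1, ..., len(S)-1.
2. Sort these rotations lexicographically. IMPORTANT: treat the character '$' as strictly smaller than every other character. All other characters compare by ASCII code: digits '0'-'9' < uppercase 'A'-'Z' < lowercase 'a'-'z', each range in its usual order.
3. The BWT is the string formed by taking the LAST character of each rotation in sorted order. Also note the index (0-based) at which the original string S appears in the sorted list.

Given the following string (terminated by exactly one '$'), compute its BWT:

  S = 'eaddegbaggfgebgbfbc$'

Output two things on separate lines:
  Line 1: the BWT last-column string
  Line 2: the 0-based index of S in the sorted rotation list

All 20 rotations (rotation i = S[i:]+S[:i]):
  rot[0] = eaddegbaggfgebgbfbc$
  rot[1] = addegbaggfgebgbfbc$e
  rot[2] = ddegbaggfgebgbfbc$ea
  rot[3] = degbaggfgebgbfbc$ead
  rot[4] = egbaggfgebgbfbc$eadd
  rot[5] = gbaggfgebgbfbc$eadde
  rot[6] = baggfgebgbfbc$eaddeg
  rot[7] = aggfgebgbfbc$eaddegb
  rot[8] = ggfgebgbfbc$eaddegba
  rot[9] = gfgebgbfbc$eaddegbag
  rot[10] = fgebgbfbc$eaddegbagg
  rot[11] = gebgbfbc$eaddegbaggf
  rot[12] = ebgbfbc$eaddegbaggfg
  rot[13] = bgbfbc$eaddegbaggfge
  rot[14] = gbfbc$eaddegbaggfgeb
  rot[15] = bfbc$eaddegbaggfgebg
  rot[16] = fbc$eaddegbaggfgebgb
  rot[17] = bc$eaddegbaggfgebgbf
  rot[18] = c$eaddegbaggfgebgbfb
  rot[19] = $eaddegbaggfgebgbfbc
Sorted (with $ < everything):
  sorted[0] = $eaddegbaggfgebgbfbc  (last char: 'c')
  sorted[1] = addegbaggfgebgbfbc$e  (last char: 'e')
  sorted[2] = aggfgebgbfbc$eaddegb  (last char: 'b')
  sorted[3] = baggfgebgbfbc$eaddeg  (last char: 'g')
  sorted[4] = bc$eaddegbaggfgebgbf  (last char: 'f')
  sorted[5] = bfbc$eaddegbaggfgebg  (last char: 'g')
  sorted[6] = bgbfbc$eaddegbaggfge  (last char: 'e')
  sorted[7] = c$eaddegbaggfgebgbfb  (last char: 'b')
  sorted[8] = ddegbaggfgebgbfbc$ea  (last char: 'a')
  sorted[9] = degbaggfgebgbfbc$ead  (last char: 'd')
  sorted[10] = eaddegbaggfgebgbfbc$  (last char: '$')
  sorted[11] = ebgbfbc$eaddegbaggfg  (last char: 'g')
  sorted[12] = egbaggfgebgbfbc$eadd  (last char: 'd')
  sorted[13] = fbc$eaddegbaggfgebgb  (last char: 'b')
  sorted[14] = fgebgbfbc$eaddegbagg  (last char: 'g')
  sorted[15] = gbaggfgebgbfbc$eadde  (last char: 'e')
  sorted[16] = gbfbc$eaddegbaggfgeb  (last char: 'b')
  sorted[17] = gebgbfbc$eaddegbaggf  (last char: 'f')
  sorted[18] = gfgebgbfbc$eaddegbag  (last char: 'g')
  sorted[19] = ggfgebgbfbc$eaddegba  (last char: 'a')
Last column: cebgfgebad$gdbgebfga
Original string S is at sorted index 10

Answer: cebgfgebad$gdbgebfga
10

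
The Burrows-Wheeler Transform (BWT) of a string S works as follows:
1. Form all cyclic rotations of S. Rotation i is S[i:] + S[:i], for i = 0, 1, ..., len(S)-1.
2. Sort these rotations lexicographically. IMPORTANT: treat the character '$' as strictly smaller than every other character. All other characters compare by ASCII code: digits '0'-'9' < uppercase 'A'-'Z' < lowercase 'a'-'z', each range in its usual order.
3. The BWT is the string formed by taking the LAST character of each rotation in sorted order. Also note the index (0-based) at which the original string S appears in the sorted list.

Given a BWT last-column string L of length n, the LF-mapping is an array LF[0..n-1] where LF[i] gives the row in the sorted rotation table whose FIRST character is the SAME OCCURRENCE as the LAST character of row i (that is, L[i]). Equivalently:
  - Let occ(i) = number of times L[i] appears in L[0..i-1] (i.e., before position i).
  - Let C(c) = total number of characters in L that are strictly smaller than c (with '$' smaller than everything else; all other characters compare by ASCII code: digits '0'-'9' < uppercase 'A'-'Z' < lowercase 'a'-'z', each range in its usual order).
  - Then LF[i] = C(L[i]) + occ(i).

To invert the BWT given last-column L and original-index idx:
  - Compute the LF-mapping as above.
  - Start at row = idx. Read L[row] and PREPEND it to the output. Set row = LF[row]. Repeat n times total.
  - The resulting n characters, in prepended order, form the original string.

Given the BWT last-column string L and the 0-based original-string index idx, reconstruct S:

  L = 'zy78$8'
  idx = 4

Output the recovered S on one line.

Answer: y788z$

Derivation:
LF mapping: 5 4 1 2 0 3
Walk LF starting at row 4, prepending L[row]:
  step 1: row=4, L[4]='$', prepend. Next row=LF[4]=0
  step 2: row=0, L[0]='z', prepend. Next row=LF[0]=5
  step 3: row=5, L[5]='8', prepend. Next row=LF[5]=3
  step 4: row=3, L[3]='8', prepend. Next row=LF[3]=2
  step 5: row=2, L[2]='7', prepend. Next row=LF[2]=1
  step 6: row=1, L[1]='y', prepend. Next row=LF[1]=4
Reversed output: y788z$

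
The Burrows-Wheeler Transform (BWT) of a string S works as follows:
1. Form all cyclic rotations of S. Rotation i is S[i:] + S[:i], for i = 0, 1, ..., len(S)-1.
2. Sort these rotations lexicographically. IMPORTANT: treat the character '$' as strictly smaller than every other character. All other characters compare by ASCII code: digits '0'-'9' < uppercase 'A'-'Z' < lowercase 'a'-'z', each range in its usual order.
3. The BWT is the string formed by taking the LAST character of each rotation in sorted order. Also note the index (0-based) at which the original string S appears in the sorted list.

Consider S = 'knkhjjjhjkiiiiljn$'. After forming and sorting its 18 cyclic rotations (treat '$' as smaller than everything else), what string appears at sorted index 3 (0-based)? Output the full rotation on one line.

Answer: iiiiljn$knkhjjjhjk

Derivation:
All 18 rotations (rotation i = S[i:]+S[:i]):
  rot[0] = knkhjjjhjkiiiiljn$
  rot[1] = nkhjjjhjkiiiiljn$k
  rot[2] = khjjjhjkiiiiljn$kn
  rot[3] = hjjjhjkiiiiljn$knk
  rot[4] = jjjhjkiiiiljn$knkh
  rot[5] = jjhjkiiiiljn$knkhj
  rot[6] = jhjkiiiiljn$knkhjj
  rot[7] = hjkiiiiljn$knkhjjj
  rot[8] = jkiiiiljn$knkhjjjh
  rot[9] = kiiiiljn$knkhjjjhj
  rot[10] = iiiiljn$knkhjjjhjk
  rot[11] = iiiljn$knkhjjjhjki
  rot[12] = iiljn$knkhjjjhjkii
  rot[13] = iljn$knkhjjjhjkiii
  rot[14] = ljn$knkhjjjhjkiiii
  rot[15] = jn$knkhjjjhjkiiiil
  rot[16] = n$knkhjjjhjkiiiilj
  rot[17] = $knkhjjjhjkiiiiljn
Sorted (with $ < everything):
  sorted[0] = $knkhjjjhjkiiiiljn
  sorted[1] = hjjjhjkiiiiljn$knk
  sorted[2] = hjkiiiiljn$knkhjjj
  sorted[3] = iiiiljn$knkhjjjhjk
  sorted[4] = iiiljn$knkhjjjhjki
  sorted[5] = iiljn$knkhjjjhjkii
  sorted[6] = iljn$knkhjjjhjkiii
  sorted[7] = jhjkiiiiljn$knkhjj
  sorted[8] = jjhjkiiiiljn$knkhj
  sorted[9] = jjjhjkiiiiljn$knkh
  sorted[10] = jkiiiiljn$knkhjjjh
  sorted[11] = jn$knkhjjjhjkiiiil
  sorted[12] = khjjjhjkiiiiljn$kn
  sorted[13] = kiiiiljn$knkhjjjhj
  sorted[14] = knkhjjjhjkiiiiljn$
  sorted[15] = ljn$knkhjjjhjkiiii
  sorted[16] = n$knkhjjjhjkiiiilj
  sorted[17] = nkhjjjhjkiiiiljn$k
sorted[3] = iiiiljn$knkhjjjhjk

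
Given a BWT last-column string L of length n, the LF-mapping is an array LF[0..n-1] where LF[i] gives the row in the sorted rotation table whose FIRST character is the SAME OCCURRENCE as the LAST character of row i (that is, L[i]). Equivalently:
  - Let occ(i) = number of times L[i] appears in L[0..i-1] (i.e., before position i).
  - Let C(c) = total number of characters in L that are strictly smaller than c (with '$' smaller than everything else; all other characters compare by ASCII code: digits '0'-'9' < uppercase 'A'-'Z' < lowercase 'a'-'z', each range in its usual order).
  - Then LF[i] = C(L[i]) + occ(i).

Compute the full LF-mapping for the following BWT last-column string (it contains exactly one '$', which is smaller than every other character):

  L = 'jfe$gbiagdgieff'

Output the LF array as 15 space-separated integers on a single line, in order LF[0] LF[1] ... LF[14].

Char counts: '$':1, 'a':1, 'b':1, 'd':1, 'e':2, 'f':3, 'g':3, 'i':2, 'j':1
C (first-col start): C('$')=0, C('a')=1, C('b')=2, C('d')=3, C('e')=4, C('f')=6, C('g')=9, C('i')=12, C('j')=14
L[0]='j': occ=0, LF[0]=C('j')+0=14+0=14
L[1]='f': occ=0, LF[1]=C('f')+0=6+0=6
L[2]='e': occ=0, LF[2]=C('e')+0=4+0=4
L[3]='$': occ=0, LF[3]=C('$')+0=0+0=0
L[4]='g': occ=0, LF[4]=C('g')+0=9+0=9
L[5]='b': occ=0, LF[5]=C('b')+0=2+0=2
L[6]='i': occ=0, LF[6]=C('i')+0=12+0=12
L[7]='a': occ=0, LF[7]=C('a')+0=1+0=1
L[8]='g': occ=1, LF[8]=C('g')+1=9+1=10
L[9]='d': occ=0, LF[9]=C('d')+0=3+0=3
L[10]='g': occ=2, LF[10]=C('g')+2=9+2=11
L[11]='i': occ=1, LF[11]=C('i')+1=12+1=13
L[12]='e': occ=1, LF[12]=C('e')+1=4+1=5
L[13]='f': occ=1, LF[13]=C('f')+1=6+1=7
L[14]='f': occ=2, LF[14]=C('f')+2=6+2=8

Answer: 14 6 4 0 9 2 12 1 10 3 11 13 5 7 8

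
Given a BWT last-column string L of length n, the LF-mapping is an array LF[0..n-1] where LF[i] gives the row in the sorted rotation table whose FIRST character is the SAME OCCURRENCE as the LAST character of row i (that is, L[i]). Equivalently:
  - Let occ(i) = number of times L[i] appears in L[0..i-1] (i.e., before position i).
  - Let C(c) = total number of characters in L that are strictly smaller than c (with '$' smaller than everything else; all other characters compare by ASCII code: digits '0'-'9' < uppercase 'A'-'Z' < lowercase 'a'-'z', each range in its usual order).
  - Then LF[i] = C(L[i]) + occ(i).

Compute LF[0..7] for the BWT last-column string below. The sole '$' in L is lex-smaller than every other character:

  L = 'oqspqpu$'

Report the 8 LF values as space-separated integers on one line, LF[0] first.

Char counts: '$':1, 'o':1, 'p':2, 'q':2, 's':1, 'u':1
C (first-col start): C('$')=0, C('o')=1, C('p')=2, C('q')=4, C('s')=6, C('u')=7
L[0]='o': occ=0, LF[0]=C('o')+0=1+0=1
L[1]='q': occ=0, LF[1]=C('q')+0=4+0=4
L[2]='s': occ=0, LF[2]=C('s')+0=6+0=6
L[3]='p': occ=0, LF[3]=C('p')+0=2+0=2
L[4]='q': occ=1, LF[4]=C('q')+1=4+1=5
L[5]='p': occ=1, LF[5]=C('p')+1=2+1=3
L[6]='u': occ=0, LF[6]=C('u')+0=7+0=7
L[7]='$': occ=0, LF[7]=C('$')+0=0+0=0

Answer: 1 4 6 2 5 3 7 0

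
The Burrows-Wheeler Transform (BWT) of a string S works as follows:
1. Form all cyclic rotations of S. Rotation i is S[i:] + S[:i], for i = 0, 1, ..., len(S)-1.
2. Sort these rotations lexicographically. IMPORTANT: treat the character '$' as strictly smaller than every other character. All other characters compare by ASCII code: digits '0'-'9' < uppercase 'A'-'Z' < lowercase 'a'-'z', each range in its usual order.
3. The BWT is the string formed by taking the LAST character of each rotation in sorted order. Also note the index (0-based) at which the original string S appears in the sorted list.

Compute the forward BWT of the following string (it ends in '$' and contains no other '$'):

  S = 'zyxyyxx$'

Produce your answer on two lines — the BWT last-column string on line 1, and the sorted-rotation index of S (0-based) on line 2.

All 8 rotations (rotation i = S[i:]+S[:i]):
  rot[0] = zyxyyxx$
  rot[1] = yxyyxx$z
  rot[2] = xyyxx$zy
  rot[3] = yyxx$zyx
  rot[4] = yxx$zyxy
  rot[5] = xx$zyxyy
  rot[6] = x$zyxyyx
  rot[7] = $zyxyyxx
Sorted (with $ < everything):
  sorted[0] = $zyxyyxx  (last char: 'x')
  sorted[1] = x$zyxyyx  (last char: 'x')
  sorted[2] = xx$zyxyy  (last char: 'y')
  sorted[3] = xyyxx$zy  (last char: 'y')
  sorted[4] = yxx$zyxy  (last char: 'y')
  sorted[5] = yxyyxx$z  (last char: 'z')
  sorted[6] = yyxx$zyx  (last char: 'x')
  sorted[7] = zyxyyxx$  (last char: '$')
Last column: xxyyyzx$
Original string S is at sorted index 7

Answer: xxyyyzx$
7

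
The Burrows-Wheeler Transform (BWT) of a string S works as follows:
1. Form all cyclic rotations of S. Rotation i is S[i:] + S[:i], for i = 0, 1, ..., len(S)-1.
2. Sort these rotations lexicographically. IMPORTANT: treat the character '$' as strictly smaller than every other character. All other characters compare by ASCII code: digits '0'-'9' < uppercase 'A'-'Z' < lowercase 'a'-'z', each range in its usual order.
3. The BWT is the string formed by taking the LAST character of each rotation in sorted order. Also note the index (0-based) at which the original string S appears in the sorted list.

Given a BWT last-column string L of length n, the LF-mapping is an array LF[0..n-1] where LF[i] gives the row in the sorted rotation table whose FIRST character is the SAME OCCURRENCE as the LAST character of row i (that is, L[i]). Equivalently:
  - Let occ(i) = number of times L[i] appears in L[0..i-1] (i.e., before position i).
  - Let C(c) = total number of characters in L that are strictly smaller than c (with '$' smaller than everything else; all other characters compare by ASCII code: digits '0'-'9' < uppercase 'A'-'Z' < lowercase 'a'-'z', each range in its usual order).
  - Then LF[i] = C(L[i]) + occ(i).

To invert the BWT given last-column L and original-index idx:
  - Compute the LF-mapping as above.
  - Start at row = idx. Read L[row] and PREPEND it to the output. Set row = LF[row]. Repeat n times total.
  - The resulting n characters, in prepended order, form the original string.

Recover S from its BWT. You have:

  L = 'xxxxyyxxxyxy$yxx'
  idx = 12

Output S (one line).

Answer: yxxxxxyyxyyxxxx$

Derivation:
LF mapping: 1 2 3 4 11 12 5 6 7 13 8 14 0 15 9 10
Walk LF starting at row 12, prepending L[row]:
  step 1: row=12, L[12]='$', prepend. Next row=LF[12]=0
  step 2: row=0, L[0]='x', prepend. Next row=LF[0]=1
  step 3: row=1, L[1]='x', prepend. Next row=LF[1]=2
  step 4: row=2, L[2]='x', prepend. Next row=LF[2]=3
  step 5: row=3, L[3]='x', prepend. Next row=LF[3]=4
  step 6: row=4, L[4]='y', prepend. Next row=LF[4]=11
  step 7: row=11, L[11]='y', prepend. Next row=LF[11]=14
  step 8: row=14, L[14]='x', prepend. Next row=LF[14]=9
  step 9: row=9, L[9]='y', prepend. Next row=LF[9]=13
  step 10: row=13, L[13]='y', prepend. Next row=LF[13]=15
  step 11: row=15, L[15]='x', prepend. Next row=LF[15]=10
  step 12: row=10, L[10]='x', prepend. Next row=LF[10]=8
  step 13: row=8, L[8]='x', prepend. Next row=LF[8]=7
  step 14: row=7, L[7]='x', prepend. Next row=LF[7]=6
  step 15: row=6, L[6]='x', prepend. Next row=LF[6]=5
  step 16: row=5, L[5]='y', prepend. Next row=LF[5]=12
Reversed output: yxxxxxyyxyyxxxx$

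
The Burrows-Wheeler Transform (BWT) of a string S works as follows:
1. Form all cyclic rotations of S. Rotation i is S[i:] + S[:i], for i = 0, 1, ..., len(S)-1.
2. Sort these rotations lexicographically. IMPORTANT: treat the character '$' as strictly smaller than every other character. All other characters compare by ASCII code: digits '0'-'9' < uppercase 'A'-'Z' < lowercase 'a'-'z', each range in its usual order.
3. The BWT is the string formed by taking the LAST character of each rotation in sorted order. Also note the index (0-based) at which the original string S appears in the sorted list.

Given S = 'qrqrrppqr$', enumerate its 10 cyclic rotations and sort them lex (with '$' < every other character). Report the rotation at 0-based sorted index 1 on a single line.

All 10 rotations (rotation i = S[i:]+S[:i]):
  rot[0] = qrqrrppqr$
  rot[1] = rqrrppqr$q
  rot[2] = qrrppqr$qr
  rot[3] = rrppqr$qrq
  rot[4] = rppqr$qrqr
  rot[5] = ppqr$qrqrr
  rot[6] = pqr$qrqrrp
  rot[7] = qr$qrqrrpp
  rot[8] = r$qrqrrppq
  rot[9] = $qrqrrppqr
Sorted (with $ < everything):
  sorted[0] = $qrqrrppqr
  sorted[1] = ppqr$qrqrr
  sorted[2] = pqr$qrqrrp
  sorted[3] = qr$qrqrrpp
  sorted[4] = qrqrrppqr$
  sorted[5] = qrrppqr$qr
  sorted[6] = r$qrqrrppq
  sorted[7] = rppqr$qrqr
  sorted[8] = rqrrppqr$q
  sorted[9] = rrppqr$qrq
sorted[1] = ppqr$qrqrr

Answer: ppqr$qrqrr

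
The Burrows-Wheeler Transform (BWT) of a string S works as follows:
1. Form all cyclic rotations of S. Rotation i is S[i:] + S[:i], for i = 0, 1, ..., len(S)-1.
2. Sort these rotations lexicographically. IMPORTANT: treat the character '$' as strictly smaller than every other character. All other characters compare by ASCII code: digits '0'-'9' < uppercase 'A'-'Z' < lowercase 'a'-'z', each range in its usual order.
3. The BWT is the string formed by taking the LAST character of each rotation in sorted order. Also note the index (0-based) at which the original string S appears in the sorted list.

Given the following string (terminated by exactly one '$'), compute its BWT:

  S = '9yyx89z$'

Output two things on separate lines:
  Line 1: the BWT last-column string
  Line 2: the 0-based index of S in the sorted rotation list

Answer: zx$8yy99
2

Derivation:
All 8 rotations (rotation i = S[i:]+S[:i]):
  rot[0] = 9yyx89z$
  rot[1] = yyx89z$9
  rot[2] = yx89z$9y
  rot[3] = x89z$9yy
  rot[4] = 89z$9yyx
  rot[5] = 9z$9yyx8
  rot[6] = z$9yyx89
  rot[7] = $9yyx89z
Sorted (with $ < everything):
  sorted[0] = $9yyx89z  (last char: 'z')
  sorted[1] = 89z$9yyx  (last char: 'x')
  sorted[2] = 9yyx89z$  (last char: '$')
  sorted[3] = 9z$9yyx8  (last char: '8')
  sorted[4] = x89z$9yy  (last char: 'y')
  sorted[5] = yx89z$9y  (last char: 'y')
  sorted[6] = yyx89z$9  (last char: '9')
  sorted[7] = z$9yyx89  (last char: '9')
Last column: zx$8yy99
Original string S is at sorted index 2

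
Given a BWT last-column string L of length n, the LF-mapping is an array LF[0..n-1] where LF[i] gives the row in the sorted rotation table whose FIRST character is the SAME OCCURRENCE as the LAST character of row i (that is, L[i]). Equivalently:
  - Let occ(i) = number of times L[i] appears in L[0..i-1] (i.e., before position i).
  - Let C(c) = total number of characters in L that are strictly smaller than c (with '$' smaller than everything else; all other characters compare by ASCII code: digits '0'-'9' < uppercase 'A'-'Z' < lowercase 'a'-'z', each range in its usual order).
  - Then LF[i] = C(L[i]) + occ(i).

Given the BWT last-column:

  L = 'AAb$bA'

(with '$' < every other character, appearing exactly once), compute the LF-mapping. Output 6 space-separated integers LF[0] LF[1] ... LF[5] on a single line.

Answer: 1 2 4 0 5 3

Derivation:
Char counts: '$':1, 'A':3, 'b':2
C (first-col start): C('$')=0, C('A')=1, C('b')=4
L[0]='A': occ=0, LF[0]=C('A')+0=1+0=1
L[1]='A': occ=1, LF[1]=C('A')+1=1+1=2
L[2]='b': occ=0, LF[2]=C('b')+0=4+0=4
L[3]='$': occ=0, LF[3]=C('$')+0=0+0=0
L[4]='b': occ=1, LF[4]=C('b')+1=4+1=5
L[5]='A': occ=2, LF[5]=C('A')+2=1+2=3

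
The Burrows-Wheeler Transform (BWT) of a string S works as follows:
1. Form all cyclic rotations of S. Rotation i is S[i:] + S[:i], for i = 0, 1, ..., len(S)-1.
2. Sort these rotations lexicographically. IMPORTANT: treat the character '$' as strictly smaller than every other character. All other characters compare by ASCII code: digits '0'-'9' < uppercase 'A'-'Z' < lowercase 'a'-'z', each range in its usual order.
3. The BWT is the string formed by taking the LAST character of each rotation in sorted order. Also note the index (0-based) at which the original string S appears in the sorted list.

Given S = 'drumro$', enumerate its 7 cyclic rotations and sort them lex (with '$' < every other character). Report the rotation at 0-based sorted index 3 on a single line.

All 7 rotations (rotation i = S[i:]+S[:i]):
  rot[0] = drumro$
  rot[1] = rumro$d
  rot[2] = umro$dr
  rot[3] = mro$dru
  rot[4] = ro$drum
  rot[5] = o$drumr
  rot[6] = $drumro
Sorted (with $ < everything):
  sorted[0] = $drumro
  sorted[1] = drumro$
  sorted[2] = mro$dru
  sorted[3] = o$drumr
  sorted[4] = ro$drum
  sorted[5] = rumro$d
  sorted[6] = umro$dr
sorted[3] = o$drumr

Answer: o$drumr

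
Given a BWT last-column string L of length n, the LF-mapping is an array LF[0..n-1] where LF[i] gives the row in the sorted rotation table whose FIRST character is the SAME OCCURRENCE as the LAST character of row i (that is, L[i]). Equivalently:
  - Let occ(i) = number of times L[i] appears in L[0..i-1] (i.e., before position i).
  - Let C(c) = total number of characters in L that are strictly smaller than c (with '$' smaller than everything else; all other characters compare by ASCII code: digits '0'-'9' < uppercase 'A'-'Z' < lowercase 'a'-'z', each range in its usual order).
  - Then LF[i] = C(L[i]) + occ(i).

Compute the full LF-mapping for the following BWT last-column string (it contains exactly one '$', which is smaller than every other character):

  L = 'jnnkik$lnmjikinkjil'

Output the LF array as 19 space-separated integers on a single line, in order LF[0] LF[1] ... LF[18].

Char counts: '$':1, 'i':4, 'j':3, 'k':4, 'l':2, 'm':1, 'n':4
C (first-col start): C('$')=0, C('i')=1, C('j')=5, C('k')=8, C('l')=12, C('m')=14, C('n')=15
L[0]='j': occ=0, LF[0]=C('j')+0=5+0=5
L[1]='n': occ=0, LF[1]=C('n')+0=15+0=15
L[2]='n': occ=1, LF[2]=C('n')+1=15+1=16
L[3]='k': occ=0, LF[3]=C('k')+0=8+0=8
L[4]='i': occ=0, LF[4]=C('i')+0=1+0=1
L[5]='k': occ=1, LF[5]=C('k')+1=8+1=9
L[6]='$': occ=0, LF[6]=C('$')+0=0+0=0
L[7]='l': occ=0, LF[7]=C('l')+0=12+0=12
L[8]='n': occ=2, LF[8]=C('n')+2=15+2=17
L[9]='m': occ=0, LF[9]=C('m')+0=14+0=14
L[10]='j': occ=1, LF[10]=C('j')+1=5+1=6
L[11]='i': occ=1, LF[11]=C('i')+1=1+1=2
L[12]='k': occ=2, LF[12]=C('k')+2=8+2=10
L[13]='i': occ=2, LF[13]=C('i')+2=1+2=3
L[14]='n': occ=3, LF[14]=C('n')+3=15+3=18
L[15]='k': occ=3, LF[15]=C('k')+3=8+3=11
L[16]='j': occ=2, LF[16]=C('j')+2=5+2=7
L[17]='i': occ=3, LF[17]=C('i')+3=1+3=4
L[18]='l': occ=1, LF[18]=C('l')+1=12+1=13

Answer: 5 15 16 8 1 9 0 12 17 14 6 2 10 3 18 11 7 4 13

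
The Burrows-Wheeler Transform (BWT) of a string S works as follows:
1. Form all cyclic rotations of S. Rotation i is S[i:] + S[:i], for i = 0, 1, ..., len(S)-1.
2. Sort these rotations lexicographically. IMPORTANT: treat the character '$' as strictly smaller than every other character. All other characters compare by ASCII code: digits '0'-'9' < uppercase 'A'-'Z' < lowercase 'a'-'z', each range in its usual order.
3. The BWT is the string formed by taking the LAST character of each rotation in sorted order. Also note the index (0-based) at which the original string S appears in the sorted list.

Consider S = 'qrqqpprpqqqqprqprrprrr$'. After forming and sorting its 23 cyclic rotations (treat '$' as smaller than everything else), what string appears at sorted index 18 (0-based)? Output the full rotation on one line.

Answer: rqprrprrr$qrqqpprpqqqqp

Derivation:
All 23 rotations (rotation i = S[i:]+S[:i]):
  rot[0] = qrqqpprpqqqqprqprrprrr$
  rot[1] = rqqpprpqqqqprqprrprrr$q
  rot[2] = qqpprpqqqqprqprrprrr$qr
  rot[3] = qpprpqqqqprqprrprrr$qrq
  rot[4] = pprpqqqqprqprrprrr$qrqq
  rot[5] = prpqqqqprqprrprrr$qrqqp
  rot[6] = rpqqqqprqprrprrr$qrqqpp
  rot[7] = pqqqqprqprrprrr$qrqqppr
  rot[8] = qqqqprqprrprrr$qrqqpprp
  rot[9] = qqqprqprrprrr$qrqqpprpq
  rot[10] = qqprqprrprrr$qrqqpprpqq
  rot[11] = qprqprrprrr$qrqqpprpqqq
  rot[12] = prqprrprrr$qrqqpprpqqqq
  rot[13] = rqprrprrr$qrqqpprpqqqqp
  rot[14] = qprrprrr$qrqqpprpqqqqpr
  rot[15] = prrprrr$qrqqpprpqqqqprq
  rot[16] = rrprrr$qrqqpprpqqqqprqp
  rot[17] = rprrr$qrqqpprpqqqqprqpr
  rot[18] = prrr$qrqqpprpqqqqprqprr
  rot[19] = rrr$qrqqpprpqqqqprqprrp
  rot[20] = rr$qrqqpprpqqqqprqprrpr
  rot[21] = r$qrqqpprpqqqqprqprrprr
  rot[22] = $qrqqpprpqqqqprqprrprrr
Sorted (with $ < everything):
  sorted[0] = $qrqqpprpqqqqprqprrprrr
  sorted[1] = pprpqqqqprqprrprrr$qrqq
  sorted[2] = pqqqqprqprrprrr$qrqqppr
  sorted[3] = prpqqqqprqprrprrr$qrqqp
  sorted[4] = prqprrprrr$qrqqpprpqqqq
  sorted[5] = prrprrr$qrqqpprpqqqqprq
  sorted[6] = prrr$qrqqpprpqqqqprqprr
  sorted[7] = qpprpqqqqprqprrprrr$qrq
  sorted[8] = qprqprrprrr$qrqqpprpqqq
  sorted[9] = qprrprrr$qrqqpprpqqqqpr
  sorted[10] = qqpprpqqqqprqprrprrr$qr
  sorted[11] = qqprqprrprrr$qrqqpprpqq
  sorted[12] = qqqprqprrprrr$qrqqpprpq
  sorted[13] = qqqqprqprrprrr$qrqqpprp
  sorted[14] = qrqqpprpqqqqprqprrprrr$
  sorted[15] = r$qrqqpprpqqqqprqprrprr
  sorted[16] = rpqqqqprqprrprrr$qrqqpp
  sorted[17] = rprrr$qrqqpprpqqqqprqpr
  sorted[18] = rqprrprrr$qrqqpprpqqqqp
  sorted[19] = rqqpprpqqqqprqprrprrr$q
  sorted[20] = rr$qrqqpprpqqqqprqprrpr
  sorted[21] = rrprrr$qrqqpprpqqqqprqp
  sorted[22] = rrr$qrqqpprpqqqqprqprrp
sorted[18] = rqprrprrr$qrqqpprpqqqqp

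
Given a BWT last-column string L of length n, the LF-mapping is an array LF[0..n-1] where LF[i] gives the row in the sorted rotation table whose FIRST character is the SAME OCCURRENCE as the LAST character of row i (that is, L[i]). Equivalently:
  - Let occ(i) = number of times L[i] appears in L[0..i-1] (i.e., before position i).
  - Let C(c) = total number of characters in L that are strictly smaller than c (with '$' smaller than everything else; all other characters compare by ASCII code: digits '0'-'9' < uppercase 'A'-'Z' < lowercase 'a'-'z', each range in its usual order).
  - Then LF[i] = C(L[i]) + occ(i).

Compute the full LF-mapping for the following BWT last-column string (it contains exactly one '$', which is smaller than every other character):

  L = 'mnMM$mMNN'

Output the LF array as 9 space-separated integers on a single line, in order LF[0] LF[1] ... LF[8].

Char counts: '$':1, 'M':3, 'N':2, 'm':2, 'n':1
C (first-col start): C('$')=0, C('M')=1, C('N')=4, C('m')=6, C('n')=8
L[0]='m': occ=0, LF[0]=C('m')+0=6+0=6
L[1]='n': occ=0, LF[1]=C('n')+0=8+0=8
L[2]='M': occ=0, LF[2]=C('M')+0=1+0=1
L[3]='M': occ=1, LF[3]=C('M')+1=1+1=2
L[4]='$': occ=0, LF[4]=C('$')+0=0+0=0
L[5]='m': occ=1, LF[5]=C('m')+1=6+1=7
L[6]='M': occ=2, LF[6]=C('M')+2=1+2=3
L[7]='N': occ=0, LF[7]=C('N')+0=4+0=4
L[8]='N': occ=1, LF[8]=C('N')+1=4+1=5

Answer: 6 8 1 2 0 7 3 4 5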